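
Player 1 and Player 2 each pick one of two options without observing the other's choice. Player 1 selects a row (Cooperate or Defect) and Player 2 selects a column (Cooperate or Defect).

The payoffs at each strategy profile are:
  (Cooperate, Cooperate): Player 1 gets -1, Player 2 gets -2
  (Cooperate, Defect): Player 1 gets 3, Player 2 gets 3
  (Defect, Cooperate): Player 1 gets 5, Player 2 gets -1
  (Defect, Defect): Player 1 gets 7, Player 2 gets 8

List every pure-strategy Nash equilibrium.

(Cooperate, Cooperate): Player 1 prefers Defect (5 > -1); Player 2 prefers Defect (3 > -2) — not an equilibrium.
(Cooperate, Defect): Player 1 prefers Defect (7 > 3) — not an equilibrium.
(Defect, Cooperate): Player 2 prefers Defect (8 > -1) — not an equilibrium.
(Defect, Defect): Player 1 gets 7 ≥ 3 from Cooperate, and Player 2 gets 8 ≥ -1 from Cooperate — Nash equilibrium.

(Defect, Defect)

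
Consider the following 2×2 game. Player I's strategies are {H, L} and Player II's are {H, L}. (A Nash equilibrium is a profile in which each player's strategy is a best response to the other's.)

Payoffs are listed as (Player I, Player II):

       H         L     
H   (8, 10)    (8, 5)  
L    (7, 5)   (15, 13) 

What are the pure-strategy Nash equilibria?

(H, H): Player I gets 8 ≥ 7 from L, and Player II gets 10 ≥ 5 from L — Nash equilibrium.
(H, L): Player I prefers L (15 > 8); Player II prefers H (10 > 5) — not an equilibrium.
(L, H): Player I prefers H (8 > 7); Player II prefers L (13 > 5) — not an equilibrium.
(L, L): Player I gets 15 ≥ 8 from H, and Player II gets 13 ≥ 5 from H — Nash equilibrium.

(H, H) and (L, L)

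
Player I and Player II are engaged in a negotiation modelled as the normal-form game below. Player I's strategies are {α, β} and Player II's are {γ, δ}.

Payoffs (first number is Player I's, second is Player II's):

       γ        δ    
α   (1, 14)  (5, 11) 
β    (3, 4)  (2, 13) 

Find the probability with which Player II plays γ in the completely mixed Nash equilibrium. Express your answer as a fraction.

3/5

Let y be the probability that Player II plays γ. In a completely mixed equilibrium, Player I must be indifferent between α and β.
Player I's expected payoff from α is y + 5(1−y); from β it is 3y + 2(1−y).
Setting these equal: −4y + 5 = y + 2, so y = 3/5.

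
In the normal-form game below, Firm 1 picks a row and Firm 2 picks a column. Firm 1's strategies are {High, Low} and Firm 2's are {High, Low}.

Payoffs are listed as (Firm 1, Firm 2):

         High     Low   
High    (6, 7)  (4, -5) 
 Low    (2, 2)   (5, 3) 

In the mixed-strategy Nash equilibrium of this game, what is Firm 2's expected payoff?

31/13

First find p, the probability Firm 1 plays High, from Firm 2's indifference between High and Low: 7p + 2(1−p) = −5p + 3(1−p), giving p = 1/13.
Since Firm 2 is indifferent in equilibrium, Firm 2's expected payoff equals the payoff from either column against (1/13, 12/13). Using High: 7(1/13) + 2(12/13) = 31/13.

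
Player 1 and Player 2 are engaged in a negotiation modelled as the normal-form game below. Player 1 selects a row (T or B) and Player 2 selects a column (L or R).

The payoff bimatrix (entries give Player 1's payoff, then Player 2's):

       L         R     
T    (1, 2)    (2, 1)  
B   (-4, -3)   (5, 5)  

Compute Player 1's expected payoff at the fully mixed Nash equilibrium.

First find y, the probability Player 2 plays L, from Player 1's indifference between T and B: y + 2(1−y) = −4y + 5(1−y), giving y = 3/8.
Since Player 1 is indifferent in equilibrium, Player 1's expected payoff equals the payoff from either row against (3/8, 5/8). Using T: (3/8) + 2(5/8) = 13/8.

13/8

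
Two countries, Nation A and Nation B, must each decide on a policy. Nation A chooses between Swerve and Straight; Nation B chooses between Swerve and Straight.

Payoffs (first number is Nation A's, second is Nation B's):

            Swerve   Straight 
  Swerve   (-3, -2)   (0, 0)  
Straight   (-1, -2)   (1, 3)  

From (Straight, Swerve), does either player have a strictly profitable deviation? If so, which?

Nation A at (Straight, Swerve) earns -1; deviating to Swerve yields -3 — not better.
Nation B earns -2; deviating to Straight yields 3 — a strict improvement.
Only Nation B has a strictly profitable deviation.

Nation B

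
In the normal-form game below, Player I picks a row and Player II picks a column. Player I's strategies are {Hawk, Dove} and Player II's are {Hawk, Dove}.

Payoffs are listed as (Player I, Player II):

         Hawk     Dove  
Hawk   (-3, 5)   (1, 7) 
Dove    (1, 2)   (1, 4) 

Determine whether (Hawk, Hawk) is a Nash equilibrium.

No

At (Hawk, Hawk), Player I earns -3; switching to Dove would give 1, so Player I would deviate.
Player II earns 5; switching to Dove would give 7, so Player II would deviate.
Since at least one player can profitably deviate, this is not a Nash equilibrium.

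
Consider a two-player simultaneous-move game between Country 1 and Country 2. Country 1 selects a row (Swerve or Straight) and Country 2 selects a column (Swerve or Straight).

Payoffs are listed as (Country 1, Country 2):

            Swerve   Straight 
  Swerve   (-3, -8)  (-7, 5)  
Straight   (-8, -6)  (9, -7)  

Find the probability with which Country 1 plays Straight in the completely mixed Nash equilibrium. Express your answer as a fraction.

Let p be the probability that Country 1 plays Swerve. In a completely mixed equilibrium, Country 2 must be indifferent between Swerve and Straight.
Country 2's expected payoff from Swerve is −8p − 6(1−p); from Straight it is 5p − 7(1−p).
Setting these equal: −2p − 6 = 12p − 7, so p = 1/14.
Therefore Country 1 plays Straight with probability 1 − 1/14 = 13/14.

13/14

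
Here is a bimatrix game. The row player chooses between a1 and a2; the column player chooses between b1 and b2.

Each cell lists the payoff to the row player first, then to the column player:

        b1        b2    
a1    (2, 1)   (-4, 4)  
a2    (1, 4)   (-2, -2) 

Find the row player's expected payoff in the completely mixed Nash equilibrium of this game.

First find q, the probability the column player plays b1, from the row player's indifference between a1 and a2: 2q − 4(1−q) = q − 2(1−q), giving q = 2/3.
Since the row player is indifferent in equilibrium, the row player's expected payoff equals the payoff from either row against (2/3, 1/3). Using a1: 2(2/3) − 4(1/3) = 0.

0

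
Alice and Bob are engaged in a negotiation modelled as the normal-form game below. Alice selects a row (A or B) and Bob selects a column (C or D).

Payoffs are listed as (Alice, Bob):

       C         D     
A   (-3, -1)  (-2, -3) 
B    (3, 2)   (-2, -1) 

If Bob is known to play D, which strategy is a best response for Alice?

Against D, Alice earns -2 from A and -2 from B.
So either strategy is a best response.

either — both A and B are best responses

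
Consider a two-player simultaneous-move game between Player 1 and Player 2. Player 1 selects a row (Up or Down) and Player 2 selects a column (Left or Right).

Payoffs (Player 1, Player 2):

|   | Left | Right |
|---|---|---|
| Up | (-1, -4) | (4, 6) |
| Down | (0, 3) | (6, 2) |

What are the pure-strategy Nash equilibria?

(Up, Left): Player 1 prefers Down (0 > -1); Player 2 prefers Right (6 > -4) — not an equilibrium.
(Up, Right): Player 1 prefers Down (6 > 4) — not an equilibrium.
(Down, Left): Player 1 gets 0 ≥ -1 from Up, and Player 2 gets 3 ≥ 2 from Right — Nash equilibrium.
(Down, Right): Player 2 prefers Left (3 > 2) — not an equilibrium.

(Down, Left)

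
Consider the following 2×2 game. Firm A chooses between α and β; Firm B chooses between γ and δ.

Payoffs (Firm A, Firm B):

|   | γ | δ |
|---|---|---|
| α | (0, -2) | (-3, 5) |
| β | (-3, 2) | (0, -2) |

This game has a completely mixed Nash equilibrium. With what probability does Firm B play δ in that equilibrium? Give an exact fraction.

Let y be the probability that Firm B plays γ. In a completely mixed equilibrium, Firm A must be indifferent between α and β.
Firm A's expected payoff from α is −3(1−y); from β it is −3y.
Setting these equal: 3y − 3 = −3y, so y = 1/2.
Therefore Firm B plays δ with probability 1 − 1/2 = 1/2.

1/2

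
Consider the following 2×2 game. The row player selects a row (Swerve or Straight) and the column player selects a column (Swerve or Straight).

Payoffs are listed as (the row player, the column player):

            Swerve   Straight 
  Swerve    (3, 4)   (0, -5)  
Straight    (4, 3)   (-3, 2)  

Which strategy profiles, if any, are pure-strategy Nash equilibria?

(Swerve, Swerve): the row player prefers Straight (4 > 3) — not an equilibrium.
(Swerve, Straight): the column player prefers Swerve (4 > -5) — not an equilibrium.
(Straight, Swerve): the row player gets 4 ≥ 3 from Swerve, and the column player gets 3 ≥ 2 from Straight — Nash equilibrium.
(Straight, Straight): the row player prefers Swerve (0 > -3); the column player prefers Swerve (3 > 2) — not an equilibrium.

(Straight, Swerve)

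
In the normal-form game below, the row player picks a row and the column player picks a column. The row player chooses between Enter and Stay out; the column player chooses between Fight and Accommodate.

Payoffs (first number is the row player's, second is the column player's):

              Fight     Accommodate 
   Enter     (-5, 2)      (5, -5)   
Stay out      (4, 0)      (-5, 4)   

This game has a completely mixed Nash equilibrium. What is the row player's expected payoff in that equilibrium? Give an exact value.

First find q, the probability the column player plays Fight, from the row player's indifference between Enter and Stay out: −5q + 5(1−q) = 4q − 5(1−q), giving q = 10/19.
Since the row player is indifferent in equilibrium, the row player's expected payoff equals the payoff from either row against (10/19, 9/19). Using Enter: −5(10/19) + 5(9/19) = -5/19.

-5/19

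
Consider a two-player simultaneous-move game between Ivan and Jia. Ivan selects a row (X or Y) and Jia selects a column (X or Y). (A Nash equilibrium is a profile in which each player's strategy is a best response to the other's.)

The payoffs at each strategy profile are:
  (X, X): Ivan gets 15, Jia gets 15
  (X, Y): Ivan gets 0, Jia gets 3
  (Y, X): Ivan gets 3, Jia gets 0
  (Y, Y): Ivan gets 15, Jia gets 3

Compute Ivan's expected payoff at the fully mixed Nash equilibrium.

First find q, the probability Jia plays X, from Ivan's indifference between X and Y: 15q = 3q + 15(1−q), giving q = 5/9.
Since Ivan is indifferent in equilibrium, Ivan's expected payoff equals the payoff from either row against (5/9, 4/9). Using X: 15(5/9) = 25/3.

25/3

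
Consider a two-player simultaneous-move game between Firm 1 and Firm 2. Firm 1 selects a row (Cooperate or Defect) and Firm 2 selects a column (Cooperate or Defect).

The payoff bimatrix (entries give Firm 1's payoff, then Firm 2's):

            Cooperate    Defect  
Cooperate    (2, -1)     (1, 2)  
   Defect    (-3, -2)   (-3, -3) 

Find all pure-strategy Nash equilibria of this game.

(Cooperate, Defect)

(Cooperate, Cooperate): Firm 2 prefers Defect (2 > -1) — not an equilibrium.
(Cooperate, Defect): Firm 1 gets 1 ≥ -3 from Defect, and Firm 2 gets 2 ≥ -1 from Cooperate — Nash equilibrium.
(Defect, Cooperate): Firm 1 prefers Cooperate (2 > -3) — not an equilibrium.
(Defect, Defect): Firm 1 prefers Cooperate (1 > -3); Firm 2 prefers Cooperate (-2 > -3) — not an equilibrium.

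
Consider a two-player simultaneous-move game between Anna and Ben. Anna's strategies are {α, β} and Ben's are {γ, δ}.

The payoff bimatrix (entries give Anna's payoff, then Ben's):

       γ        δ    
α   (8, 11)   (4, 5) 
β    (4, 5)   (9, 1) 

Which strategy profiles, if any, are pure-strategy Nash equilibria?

(α, γ): Anna gets 8 ≥ 4 from β, and Ben gets 11 ≥ 5 from δ — Nash equilibrium.
(α, δ): Anna prefers β (9 > 4); Ben prefers γ (11 > 5) — not an equilibrium.
(β, γ): Anna prefers α (8 > 4) — not an equilibrium.
(β, δ): Ben prefers γ (5 > 1) — not an equilibrium.

(α, γ)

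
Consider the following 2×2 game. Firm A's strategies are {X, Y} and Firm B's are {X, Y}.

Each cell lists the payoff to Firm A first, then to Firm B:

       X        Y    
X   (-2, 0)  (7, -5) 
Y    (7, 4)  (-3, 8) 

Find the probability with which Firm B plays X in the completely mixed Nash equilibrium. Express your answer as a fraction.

Let c be the probability that Firm B plays X. In a completely mixed equilibrium, Firm A must be indifferent between X and Y.
Firm A's expected payoff from X is −2c + 7(1−c); from Y it is 7c − 3(1−c).
Setting these equal: −9c + 7 = 10c − 3, so c = 10/19.

10/19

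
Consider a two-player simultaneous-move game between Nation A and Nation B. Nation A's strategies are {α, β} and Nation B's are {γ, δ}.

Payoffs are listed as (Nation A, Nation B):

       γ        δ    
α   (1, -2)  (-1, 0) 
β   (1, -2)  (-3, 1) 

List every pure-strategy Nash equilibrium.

(α, γ): Nation B prefers δ (0 > -2) — not an equilibrium.
(α, δ): Nation A gets -1 ≥ -3 from β, and Nation B gets 0 ≥ -2 from γ — Nash equilibrium.
(β, γ): Nation B prefers δ (1 > -2) — not an equilibrium.
(β, δ): Nation A prefers α (-1 > -3) — not an equilibrium.

(α, δ)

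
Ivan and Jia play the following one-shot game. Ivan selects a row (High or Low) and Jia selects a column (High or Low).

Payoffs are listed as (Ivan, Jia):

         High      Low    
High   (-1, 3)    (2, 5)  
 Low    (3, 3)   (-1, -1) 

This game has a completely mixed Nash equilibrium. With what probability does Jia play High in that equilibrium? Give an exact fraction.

3/7

Let c be the probability that Jia plays High. In a completely mixed equilibrium, Ivan must be indifferent between High and Low.
Ivan's expected payoff from High is −c + 2(1−c); from Low it is 3c − (1−c).
Setting these equal: −3c + 2 = 4c − 1, so c = 3/7.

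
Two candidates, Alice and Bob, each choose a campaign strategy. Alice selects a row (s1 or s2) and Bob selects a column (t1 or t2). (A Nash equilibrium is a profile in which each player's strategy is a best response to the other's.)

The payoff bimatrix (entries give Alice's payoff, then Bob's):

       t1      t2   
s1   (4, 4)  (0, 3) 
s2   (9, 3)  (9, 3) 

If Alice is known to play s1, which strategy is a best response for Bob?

t1

Against s1, Bob earns 4 from t1 and 3 from t2.
So t1 is the best response.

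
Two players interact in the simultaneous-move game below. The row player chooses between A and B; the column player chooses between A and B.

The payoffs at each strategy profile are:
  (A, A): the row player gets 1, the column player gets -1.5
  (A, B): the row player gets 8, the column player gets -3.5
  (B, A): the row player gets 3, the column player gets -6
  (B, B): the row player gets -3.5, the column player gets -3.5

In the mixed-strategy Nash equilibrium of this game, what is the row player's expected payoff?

First find y, the probability the column player plays A, from the row player's indifference between A and B: y + 8(1−y) = 3y − 3.5(1−y), giving y = 23/27.
Since the row player is indifferent in equilibrium, the row player's expected payoff equals the payoff from either row against (23/27, 4/27). Using A: (23/27) + 8(4/27) = 55/27.

55/27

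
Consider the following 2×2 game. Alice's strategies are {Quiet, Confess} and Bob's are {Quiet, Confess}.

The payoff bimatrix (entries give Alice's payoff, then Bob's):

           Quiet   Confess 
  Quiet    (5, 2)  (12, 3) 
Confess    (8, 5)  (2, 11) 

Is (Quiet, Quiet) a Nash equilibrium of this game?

At (Quiet, Quiet), Alice earns 5; switching to Confess would give 8, so Alice would deviate.
Bob earns 2; switching to Confess would give 3, so Bob would deviate.
Since at least one player can profitably deviate, this is not a Nash equilibrium.

No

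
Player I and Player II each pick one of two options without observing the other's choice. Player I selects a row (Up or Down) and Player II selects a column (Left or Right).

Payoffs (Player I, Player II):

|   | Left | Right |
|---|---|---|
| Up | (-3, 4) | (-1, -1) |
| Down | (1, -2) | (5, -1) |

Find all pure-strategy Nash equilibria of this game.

(Down, Right)

(Up, Left): Player I prefers Down (1 > -3) — not an equilibrium.
(Up, Right): Player I prefers Down (5 > -1); Player II prefers Left (4 > -1) — not an equilibrium.
(Down, Left): Player II prefers Right (-1 > -2) — not an equilibrium.
(Down, Right): Player I gets 5 ≥ -1 from Up, and Player II gets -1 ≥ -2 from Left — Nash equilibrium.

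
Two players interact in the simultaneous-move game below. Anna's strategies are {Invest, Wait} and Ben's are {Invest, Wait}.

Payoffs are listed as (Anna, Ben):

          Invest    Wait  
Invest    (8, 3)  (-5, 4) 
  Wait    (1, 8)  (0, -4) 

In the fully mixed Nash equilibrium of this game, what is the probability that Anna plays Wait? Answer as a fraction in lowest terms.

1/13

Let p be the probability that Anna plays Invest. In a completely mixed equilibrium, Ben must be indifferent between Invest and Wait.
Ben's expected payoff from Invest is 3p + 8(1−p); from Wait it is 4p − 4(1−p).
Setting these equal: −5p + 8 = 8p − 4, so p = 12/13.
Therefore Anna plays Wait with probability 1 − 12/13 = 1/13.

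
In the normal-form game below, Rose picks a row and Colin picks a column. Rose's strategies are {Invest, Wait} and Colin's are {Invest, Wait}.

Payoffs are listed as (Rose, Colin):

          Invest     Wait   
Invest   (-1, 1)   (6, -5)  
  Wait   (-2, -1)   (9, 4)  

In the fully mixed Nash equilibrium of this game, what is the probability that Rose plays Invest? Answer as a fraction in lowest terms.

Let x be the probability that Rose plays Invest. In a completely mixed equilibrium, Colin must be indifferent between Invest and Wait.
Colin's expected payoff from Invest is x − (1−x); from Wait it is −5x + 4(1−x).
Setting these equal: 2x − 1 = −9x + 4, so x = 5/11.

5/11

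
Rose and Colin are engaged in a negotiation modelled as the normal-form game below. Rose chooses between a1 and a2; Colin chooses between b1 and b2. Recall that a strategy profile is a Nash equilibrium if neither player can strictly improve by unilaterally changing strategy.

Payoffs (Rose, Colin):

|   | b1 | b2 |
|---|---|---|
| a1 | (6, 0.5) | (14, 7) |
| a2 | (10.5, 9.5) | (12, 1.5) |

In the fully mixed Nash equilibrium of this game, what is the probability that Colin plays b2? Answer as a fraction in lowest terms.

9/13

Let q be the probability that Colin plays b1. In a completely mixed equilibrium, Rose must be indifferent between a1 and a2.
Rose's expected payoff from a1 is 6q + 14(1−q); from a2 it is 10.5q + 12(1−q).
Setting these equal: −8q + 14 = −1.5q + 12, so q = 4/13.
Therefore Colin plays b2 with probability 1 − 4/13 = 9/13.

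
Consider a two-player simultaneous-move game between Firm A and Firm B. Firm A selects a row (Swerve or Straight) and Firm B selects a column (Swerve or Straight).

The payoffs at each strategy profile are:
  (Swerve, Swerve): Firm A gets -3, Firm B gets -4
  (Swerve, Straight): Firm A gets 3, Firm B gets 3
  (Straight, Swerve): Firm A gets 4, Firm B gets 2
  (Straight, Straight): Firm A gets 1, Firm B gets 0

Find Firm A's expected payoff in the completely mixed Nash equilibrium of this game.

5/3

First find q, the probability Firm B plays Swerve, from Firm A's indifference between Swerve and Straight: −3q + 3(1−q) = 4q + (1−q), giving q = 2/9.
Since Firm A is indifferent in equilibrium, Firm A's expected payoff equals the payoff from either row against (2/9, 7/9). Using Swerve: −3(2/9) + 3(7/9) = 5/3.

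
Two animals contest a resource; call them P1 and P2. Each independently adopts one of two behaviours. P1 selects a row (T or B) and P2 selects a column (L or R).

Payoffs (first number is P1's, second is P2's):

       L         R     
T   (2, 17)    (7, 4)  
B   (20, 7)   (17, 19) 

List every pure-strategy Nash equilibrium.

(T, L): P1 prefers B (20 > 2) — not an equilibrium.
(T, R): P1 prefers B (17 > 7); P2 prefers L (17 > 4) — not an equilibrium.
(B, L): P2 prefers R (19 > 7) — not an equilibrium.
(B, R): P1 gets 17 ≥ 7 from T, and P2 gets 19 ≥ 7 from L — Nash equilibrium.

(B, R)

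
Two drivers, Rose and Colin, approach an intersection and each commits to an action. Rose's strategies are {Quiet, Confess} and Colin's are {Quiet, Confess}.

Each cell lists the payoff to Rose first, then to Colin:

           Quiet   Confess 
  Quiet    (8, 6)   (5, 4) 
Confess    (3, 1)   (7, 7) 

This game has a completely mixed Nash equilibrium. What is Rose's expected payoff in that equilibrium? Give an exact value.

41/7

First find q, the probability Colin plays Quiet, from Rose's indifference between Quiet and Confess: 8q + 5(1−q) = 3q + 7(1−q), giving q = 2/7.
Since Rose is indifferent in equilibrium, Rose's expected payoff equals the payoff from either row against (2/7, 5/7). Using Quiet: 8(2/7) + 5(5/7) = 41/7.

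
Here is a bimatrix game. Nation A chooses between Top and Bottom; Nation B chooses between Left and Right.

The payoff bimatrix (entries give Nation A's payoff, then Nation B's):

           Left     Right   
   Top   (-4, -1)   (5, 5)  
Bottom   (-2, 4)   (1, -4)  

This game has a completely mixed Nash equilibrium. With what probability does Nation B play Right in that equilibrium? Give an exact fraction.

1/3

Let q be the probability that Nation B plays Left. In a completely mixed equilibrium, Nation A must be indifferent between Top and Bottom.
Nation A's expected payoff from Top is −4q + 5(1−q); from Bottom it is −2q + (1−q).
Setting these equal: −9q + 5 = −3q + 1, so q = 2/3.
Therefore Nation B plays Right with probability 1 − 2/3 = 1/3.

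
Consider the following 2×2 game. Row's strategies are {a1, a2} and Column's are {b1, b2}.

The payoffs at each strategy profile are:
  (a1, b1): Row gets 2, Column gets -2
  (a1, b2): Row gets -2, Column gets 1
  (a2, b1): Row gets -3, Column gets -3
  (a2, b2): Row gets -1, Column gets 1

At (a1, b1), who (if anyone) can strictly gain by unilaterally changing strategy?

Column

Row at (a1, b1) earns 2; deviating to a2 yields -3 — not better.
Column earns -2; deviating to b2 yields 1 — a strict improvement.
Only Column has a strictly profitable deviation.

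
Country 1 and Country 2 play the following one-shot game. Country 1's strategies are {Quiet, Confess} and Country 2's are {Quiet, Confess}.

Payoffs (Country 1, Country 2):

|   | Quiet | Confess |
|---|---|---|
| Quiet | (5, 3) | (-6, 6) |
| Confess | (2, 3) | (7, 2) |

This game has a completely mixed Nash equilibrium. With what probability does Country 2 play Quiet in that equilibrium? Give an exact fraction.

Let q be the probability that Country 2 plays Quiet. In a completely mixed equilibrium, Country 1 must be indifferent between Quiet and Confess.
Country 1's expected payoff from Quiet is 5q − 6(1−q); from Confess it is 2q + 7(1−q).
Setting these equal: 11q − 6 = −5q + 7, so q = 13/16.

13/16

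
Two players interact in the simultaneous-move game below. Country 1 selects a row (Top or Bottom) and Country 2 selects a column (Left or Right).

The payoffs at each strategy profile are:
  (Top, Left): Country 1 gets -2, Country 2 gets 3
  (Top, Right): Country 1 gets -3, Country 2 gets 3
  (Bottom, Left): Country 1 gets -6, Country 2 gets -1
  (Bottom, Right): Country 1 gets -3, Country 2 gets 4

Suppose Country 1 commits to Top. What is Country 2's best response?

Against Top, Country 2 earns 3 from Left and 3 from Right.
So either strategy is a best response.

either — both Left and Right are best responses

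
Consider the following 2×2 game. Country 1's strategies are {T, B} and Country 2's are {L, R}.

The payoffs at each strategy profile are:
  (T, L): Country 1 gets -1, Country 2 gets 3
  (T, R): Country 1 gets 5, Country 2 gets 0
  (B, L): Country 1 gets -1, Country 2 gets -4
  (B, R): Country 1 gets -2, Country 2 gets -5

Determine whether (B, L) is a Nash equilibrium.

Yes

At (B, L), Country 1 earns -1; switching to T would give -1, so Country 1 has no profitable deviation.
Country 2 earns -4; switching to R would give -5, so Country 2 has no profitable deviation.
Neither player can gain by a unilateral deviation, so this profile is a Nash equilibrium.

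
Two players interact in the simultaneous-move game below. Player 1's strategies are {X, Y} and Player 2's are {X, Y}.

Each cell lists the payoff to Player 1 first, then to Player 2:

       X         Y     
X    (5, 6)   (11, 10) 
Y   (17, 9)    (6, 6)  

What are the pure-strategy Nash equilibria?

(X, Y) and (Y, X)

(X, X): Player 1 prefers Y (17 > 5); Player 2 prefers Y (10 > 6) — not an equilibrium.
(X, Y): Player 1 gets 11 ≥ 6 from Y, and Player 2 gets 10 ≥ 6 from X — Nash equilibrium.
(Y, X): Player 1 gets 17 ≥ 5 from X, and Player 2 gets 9 ≥ 6 from Y — Nash equilibrium.
(Y, Y): Player 1 prefers X (11 > 6); Player 2 prefers X (9 > 6) — not an equilibrium.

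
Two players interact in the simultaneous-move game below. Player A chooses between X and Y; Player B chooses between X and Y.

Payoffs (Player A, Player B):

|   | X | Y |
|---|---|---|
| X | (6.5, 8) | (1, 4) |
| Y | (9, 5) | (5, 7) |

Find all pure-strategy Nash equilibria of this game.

(Y, Y)

(X, X): Player A prefers Y (9 > 6.5) — not an equilibrium.
(X, Y): Player A prefers Y (5 > 1); Player B prefers X (8 > 4) — not an equilibrium.
(Y, X): Player B prefers Y (7 > 5) — not an equilibrium.
(Y, Y): Player A gets 5 ≥ 1 from X, and Player B gets 7 ≥ 5 from X — Nash equilibrium.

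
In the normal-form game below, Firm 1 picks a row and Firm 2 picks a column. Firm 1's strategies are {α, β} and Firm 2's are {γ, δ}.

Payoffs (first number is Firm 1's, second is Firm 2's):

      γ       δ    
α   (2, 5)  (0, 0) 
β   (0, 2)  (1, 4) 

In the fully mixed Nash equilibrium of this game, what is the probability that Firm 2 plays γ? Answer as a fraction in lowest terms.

1/3

Let q be the probability that Firm 2 plays γ. In a completely mixed equilibrium, Firm 1 must be indifferent between α and β.
Firm 1's expected payoff from α is 2q; from β it is (1−q).
Setting these equal: 2q = −q + 1, so q = 1/3.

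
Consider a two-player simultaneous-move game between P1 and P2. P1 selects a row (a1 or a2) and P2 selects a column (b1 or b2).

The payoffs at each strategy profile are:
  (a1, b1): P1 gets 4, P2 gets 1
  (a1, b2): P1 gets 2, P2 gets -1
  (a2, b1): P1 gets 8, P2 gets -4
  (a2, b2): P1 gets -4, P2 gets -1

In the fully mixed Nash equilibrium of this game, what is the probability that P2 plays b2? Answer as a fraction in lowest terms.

2/5

Let c be the probability that P2 plays b1. In a completely mixed equilibrium, P1 must be indifferent between a1 and a2.
P1's expected payoff from a1 is 4c + 2(1−c); from a2 it is 8c − 4(1−c).
Setting these equal: 2c + 2 = 12c − 4, so c = 3/5.
Therefore P2 plays b2 with probability 1 − 3/5 = 2/5.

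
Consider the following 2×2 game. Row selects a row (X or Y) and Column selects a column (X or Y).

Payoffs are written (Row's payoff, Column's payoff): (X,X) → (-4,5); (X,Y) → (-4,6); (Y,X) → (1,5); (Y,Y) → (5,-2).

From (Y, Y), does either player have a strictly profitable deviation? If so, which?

Column

Row at (Y, Y) earns 5; deviating to X yields -4 — not better.
Column earns -2; deviating to X yields 5 — a strict improvement.
Only Column has a strictly profitable deviation.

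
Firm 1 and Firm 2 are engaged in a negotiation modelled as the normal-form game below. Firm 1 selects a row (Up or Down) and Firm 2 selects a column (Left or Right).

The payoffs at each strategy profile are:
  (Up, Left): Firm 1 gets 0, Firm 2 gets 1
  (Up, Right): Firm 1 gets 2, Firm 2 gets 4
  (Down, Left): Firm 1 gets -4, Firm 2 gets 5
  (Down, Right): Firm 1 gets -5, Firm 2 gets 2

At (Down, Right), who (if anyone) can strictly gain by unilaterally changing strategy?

Firm 1 at (Down, Right) earns -5; deviating to Up yields 2 — a strict improvement.
Firm 2 earns 2; deviating to Left yields 5 — a strict improvement.
Both Firm 1 and Firm 2 have strictly profitable deviations.

Both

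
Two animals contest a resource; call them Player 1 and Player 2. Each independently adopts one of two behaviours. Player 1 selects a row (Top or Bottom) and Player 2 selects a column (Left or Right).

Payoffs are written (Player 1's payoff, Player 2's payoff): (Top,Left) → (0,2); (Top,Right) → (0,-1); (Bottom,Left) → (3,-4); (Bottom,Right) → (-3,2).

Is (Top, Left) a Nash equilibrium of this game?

At (Top, Left), Player 1 earns 0; switching to Bottom would give 3, so Player 1 would deviate.
Player 2 earns 2; switching to Right would give -1, so Player 2 has no profitable deviation.
Since at least one player can profitably deviate, this is not a Nash equilibrium.

No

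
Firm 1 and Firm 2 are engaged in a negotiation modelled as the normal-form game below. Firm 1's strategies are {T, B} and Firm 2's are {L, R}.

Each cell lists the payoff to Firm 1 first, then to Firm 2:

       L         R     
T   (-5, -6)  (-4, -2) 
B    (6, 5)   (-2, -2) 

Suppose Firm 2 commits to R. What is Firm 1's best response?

Against R, Firm 1 earns -4 from T and -2 from B.
So B is the best response.

B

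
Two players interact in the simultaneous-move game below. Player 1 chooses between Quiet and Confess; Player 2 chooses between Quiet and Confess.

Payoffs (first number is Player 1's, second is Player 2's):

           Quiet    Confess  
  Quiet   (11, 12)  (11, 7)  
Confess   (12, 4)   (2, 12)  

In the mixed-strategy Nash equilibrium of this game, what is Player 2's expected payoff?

First find x, the probability Player 1 plays Quiet, from Player 2's indifference between Quiet and Confess: 12x + 4(1−x) = 7x + 12(1−x), giving x = 8/13.
Since Player 2 is indifferent in equilibrium, Player 2's expected payoff equals the payoff from either column against (8/13, 5/13). Using Quiet: 12(8/13) + 4(5/13) = 116/13.

116/13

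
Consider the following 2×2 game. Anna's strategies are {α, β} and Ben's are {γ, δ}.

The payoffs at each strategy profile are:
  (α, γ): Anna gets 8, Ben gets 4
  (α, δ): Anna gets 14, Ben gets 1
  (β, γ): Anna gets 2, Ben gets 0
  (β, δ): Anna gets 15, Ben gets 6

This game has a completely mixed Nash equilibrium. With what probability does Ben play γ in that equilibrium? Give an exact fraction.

1/7

Let c be the probability that Ben plays γ. In a completely mixed equilibrium, Anna must be indifferent between α and β.
Anna's expected payoff from α is 8c + 14(1−c); from β it is 2c + 15(1−c).
Setting these equal: −6c + 14 = −13c + 15, so c = 1/7.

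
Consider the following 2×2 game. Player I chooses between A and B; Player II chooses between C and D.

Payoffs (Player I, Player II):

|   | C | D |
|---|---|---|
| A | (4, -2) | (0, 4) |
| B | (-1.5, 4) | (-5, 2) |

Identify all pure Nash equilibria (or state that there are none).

(A, C): Player II prefers D (4 > -2) — not an equilibrium.
(A, D): Player I gets 0 ≥ -5 from B, and Player II gets 4 ≥ -2 from C — Nash equilibrium.
(B, C): Player I prefers A (4 > -1.5) — not an equilibrium.
(B, D): Player I prefers A (0 > -5); Player II prefers C (4 > 2) — not an equilibrium.

(A, D)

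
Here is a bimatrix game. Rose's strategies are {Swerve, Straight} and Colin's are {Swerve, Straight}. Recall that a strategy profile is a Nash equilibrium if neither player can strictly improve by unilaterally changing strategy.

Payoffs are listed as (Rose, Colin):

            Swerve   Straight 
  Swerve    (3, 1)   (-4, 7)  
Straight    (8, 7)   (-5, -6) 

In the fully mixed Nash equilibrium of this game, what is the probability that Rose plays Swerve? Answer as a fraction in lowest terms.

13/19

Let x be the probability that Rose plays Swerve. In a completely mixed equilibrium, Colin must be indifferent between Swerve and Straight.
Colin's expected payoff from Swerve is x + 7(1−x); from Straight it is 7x − 6(1−x).
Setting these equal: −6x + 7 = 13x − 6, so x = 13/19.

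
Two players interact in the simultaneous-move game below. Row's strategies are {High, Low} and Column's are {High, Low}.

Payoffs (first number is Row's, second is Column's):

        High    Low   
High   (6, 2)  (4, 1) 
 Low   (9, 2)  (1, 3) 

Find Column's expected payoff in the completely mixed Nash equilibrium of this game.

2

First find p, the probability Row plays High, from Column's indifference between High and Low: 2p + 2(1−p) = p + 3(1−p), giving p = 1/2.
Since Column is indifferent in equilibrium, Column's expected payoff equals the payoff from either column against (1/2, 1/2). Using High: 2(1/2) + 2(1/2) = 2.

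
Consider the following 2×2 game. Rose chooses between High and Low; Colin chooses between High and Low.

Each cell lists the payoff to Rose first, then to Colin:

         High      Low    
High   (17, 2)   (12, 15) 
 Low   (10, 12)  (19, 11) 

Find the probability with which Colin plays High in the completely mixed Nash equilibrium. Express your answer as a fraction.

Let y be the probability that Colin plays High. In a completely mixed equilibrium, Rose must be indifferent between High and Low.
Rose's expected payoff from High is 17y + 12(1−y); from Low it is 10y + 19(1−y).
Setting these equal: 5y + 12 = −9y + 19, so y = 1/2.

1/2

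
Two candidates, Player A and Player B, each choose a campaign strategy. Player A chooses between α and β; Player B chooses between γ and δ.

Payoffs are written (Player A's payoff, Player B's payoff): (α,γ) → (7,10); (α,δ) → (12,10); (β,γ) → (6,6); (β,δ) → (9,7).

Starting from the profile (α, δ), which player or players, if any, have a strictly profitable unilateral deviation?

Player A at (α, δ) earns 12; deviating to β yields 9 — not better.
Player B earns 10; deviating to γ yields 10 — not better.
Neither player can strictly improve; the profile is a Nash equilibrium.

Neither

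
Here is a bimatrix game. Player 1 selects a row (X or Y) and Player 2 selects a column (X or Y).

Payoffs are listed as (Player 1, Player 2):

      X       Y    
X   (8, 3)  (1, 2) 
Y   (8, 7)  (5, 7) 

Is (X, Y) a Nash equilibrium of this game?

No

At (X, Y), Player 1 earns 1; switching to Y would give 5, so Player 1 would deviate.
Player 2 earns 2; switching to X would give 3, so Player 2 would deviate.
Since at least one player can profitably deviate, this is not a Nash equilibrium.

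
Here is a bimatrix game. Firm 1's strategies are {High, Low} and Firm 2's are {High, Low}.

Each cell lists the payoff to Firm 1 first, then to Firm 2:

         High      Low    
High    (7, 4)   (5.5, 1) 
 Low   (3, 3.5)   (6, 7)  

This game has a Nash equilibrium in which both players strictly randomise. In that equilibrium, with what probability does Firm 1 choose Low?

6/13

Let r be the probability that Firm 1 plays High. In a completely mixed equilibrium, Firm 2 must be indifferent between High and Low.
Firm 2's expected payoff from High is 4r + 3.5(1−r); from Low it is r + 7(1−r).
Setting these equal: 0.5r + 3.5 = −6r + 7, so r = 7/13.
Therefore Firm 1 plays Low with probability 1 − 7/13 = 6/13.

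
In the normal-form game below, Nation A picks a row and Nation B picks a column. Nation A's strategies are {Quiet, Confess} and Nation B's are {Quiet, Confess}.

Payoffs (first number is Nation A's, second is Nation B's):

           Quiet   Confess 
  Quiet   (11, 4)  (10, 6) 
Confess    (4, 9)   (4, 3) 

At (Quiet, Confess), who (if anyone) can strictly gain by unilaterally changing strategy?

Neither

Nation A at (Quiet, Confess) earns 10; deviating to Confess yields 4 — not better.
Nation B earns 6; deviating to Quiet yields 4 — not better.
Neither player can strictly improve; the profile is a Nash equilibrium.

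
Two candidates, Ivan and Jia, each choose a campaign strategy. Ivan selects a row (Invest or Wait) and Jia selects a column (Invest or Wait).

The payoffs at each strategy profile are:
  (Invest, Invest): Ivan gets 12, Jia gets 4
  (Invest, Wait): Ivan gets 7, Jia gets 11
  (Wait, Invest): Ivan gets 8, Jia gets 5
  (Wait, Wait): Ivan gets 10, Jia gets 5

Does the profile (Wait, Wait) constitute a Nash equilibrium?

Yes

At (Wait, Wait), Ivan earns 10; switching to Invest would give 7, so Ivan has no profitable deviation.
Jia earns 5; switching to Invest would give 5, so Jia has no profitable deviation.
Neither player can gain by a unilateral deviation, so this profile is a Nash equilibrium.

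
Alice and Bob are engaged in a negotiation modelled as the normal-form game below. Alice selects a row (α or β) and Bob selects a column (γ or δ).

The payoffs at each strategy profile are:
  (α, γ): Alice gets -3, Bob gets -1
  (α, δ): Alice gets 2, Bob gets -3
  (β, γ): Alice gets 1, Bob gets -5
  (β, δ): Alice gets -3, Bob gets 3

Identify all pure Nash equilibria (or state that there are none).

none

(α, γ): Alice prefers β (1 > -3) — not an equilibrium.
(α, δ): Bob prefers γ (-1 > -3) — not an equilibrium.
(β, γ): Bob prefers δ (3 > -5) — not an equilibrium.
(β, δ): Alice prefers α (2 > -3) — not an equilibrium.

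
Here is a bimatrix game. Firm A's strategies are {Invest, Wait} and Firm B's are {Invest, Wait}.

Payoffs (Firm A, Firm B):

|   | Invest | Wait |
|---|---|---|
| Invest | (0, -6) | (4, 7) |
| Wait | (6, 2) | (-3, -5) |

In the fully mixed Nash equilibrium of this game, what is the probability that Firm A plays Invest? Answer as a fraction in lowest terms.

Let x be the probability that Firm A plays Invest. In a completely mixed equilibrium, Firm B must be indifferent between Invest and Wait.
Firm B's expected payoff from Invest is −6x + 2(1−x); from Wait it is 7x − 5(1−x).
Setting these equal: −8x + 2 = 12x − 5, so x = 7/20.

7/20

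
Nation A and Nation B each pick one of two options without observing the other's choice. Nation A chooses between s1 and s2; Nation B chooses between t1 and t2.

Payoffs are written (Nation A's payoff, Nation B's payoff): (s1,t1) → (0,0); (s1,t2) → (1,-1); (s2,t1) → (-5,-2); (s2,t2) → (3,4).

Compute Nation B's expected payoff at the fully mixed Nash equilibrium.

First find x, the probability Nation A plays s1, from Nation B's indifference between t1 and t2: −2(1−x) = −x + 4(1−x), giving x = 6/7.
Since Nation B is indifferent in equilibrium, Nation B's expected payoff equals the payoff from either column against (6/7, 1/7). Using t1: −2(1/7) = -2/7.

-2/7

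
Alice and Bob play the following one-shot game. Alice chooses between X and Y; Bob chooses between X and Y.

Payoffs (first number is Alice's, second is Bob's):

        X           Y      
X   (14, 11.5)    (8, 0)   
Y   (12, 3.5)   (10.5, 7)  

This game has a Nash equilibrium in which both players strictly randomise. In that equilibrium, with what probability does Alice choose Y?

23/30

Let p be the probability that Alice plays X. In a completely mixed equilibrium, Bob must be indifferent between X and Y.
Bob's expected payoff from X is 11.5p + 3.5(1−p); from Y it is 7(1−p).
Setting these equal: 8p + 3.5 = −7p + 7, so p = 7/30.
Therefore Alice plays Y with probability 1 − 7/30 = 23/30.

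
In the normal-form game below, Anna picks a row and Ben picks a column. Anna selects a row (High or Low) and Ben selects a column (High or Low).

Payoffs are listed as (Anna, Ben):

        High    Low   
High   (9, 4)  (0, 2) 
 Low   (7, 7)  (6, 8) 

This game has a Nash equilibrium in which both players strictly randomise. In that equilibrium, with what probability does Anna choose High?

1/3

Let p be the probability that Anna plays High. In a completely mixed equilibrium, Ben must be indifferent between High and Low.
Ben's expected payoff from High is 4p + 7(1−p); from Low it is 2p + 8(1−p).
Setting these equal: −3p + 7 = −6p + 8, so p = 1/3.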